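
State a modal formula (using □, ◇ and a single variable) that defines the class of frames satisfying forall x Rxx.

The condition is reflexivity. The T schema □r → r defines it.
Suppose □r→r is valid. At any x set V(r)={w : Rxw}. Then □r holds at x, so r holds at x, i.e. Rxx.

□r → r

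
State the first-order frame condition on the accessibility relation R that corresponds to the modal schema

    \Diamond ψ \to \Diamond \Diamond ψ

This is a Sahlqvist (Geach-type) schema ◇^1□^0ψ → □^0◇^2ψ.
Minimal-valuation argument: fix x; take any y with xR^1y and any z with xR^0z. Set V(ψ) to the set of worlds R-reachable from y in exactly 0 steps. Then □^0ψ holds at y, so the antecedent holds at x; validity forces ◇^2ψ at z, giving a w with zR^2w and yR^0w.
First-order correspondent: \forall x \forall y (xRy \to \exists w (y = w \wedge x R^2 w)).

\forall x \forall y (xRy \to \exists w (y = w \wedge x R^2 w))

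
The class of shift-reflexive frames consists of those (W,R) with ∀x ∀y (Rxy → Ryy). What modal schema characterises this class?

This is shift-reflexivity; the standard corresponding axiom is T□: □(□p → p).
Suppose □(□p→p) is valid. Take Rxy and set V(p)={w : Ryw}. Then at y, □p holds; since □(□p→p) at x, □p→p at y, so p at y, i.e. Ryy.

□(□p → p)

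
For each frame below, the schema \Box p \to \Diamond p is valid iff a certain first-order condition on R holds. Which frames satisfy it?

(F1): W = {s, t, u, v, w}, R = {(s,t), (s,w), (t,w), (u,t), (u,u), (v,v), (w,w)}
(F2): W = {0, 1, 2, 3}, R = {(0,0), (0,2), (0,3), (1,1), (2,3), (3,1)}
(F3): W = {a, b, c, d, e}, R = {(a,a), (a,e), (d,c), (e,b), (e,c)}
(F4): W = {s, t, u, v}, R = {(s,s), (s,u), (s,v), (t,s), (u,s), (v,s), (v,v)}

This is the axiom for seriality; its first-order frame correspondent is \forall x \exists y Rxy.
(F1): condition met.
(F2): condition met.
(F3): fails — world b has no successor.
(F4): condition met.

(F1), (F2), (F4)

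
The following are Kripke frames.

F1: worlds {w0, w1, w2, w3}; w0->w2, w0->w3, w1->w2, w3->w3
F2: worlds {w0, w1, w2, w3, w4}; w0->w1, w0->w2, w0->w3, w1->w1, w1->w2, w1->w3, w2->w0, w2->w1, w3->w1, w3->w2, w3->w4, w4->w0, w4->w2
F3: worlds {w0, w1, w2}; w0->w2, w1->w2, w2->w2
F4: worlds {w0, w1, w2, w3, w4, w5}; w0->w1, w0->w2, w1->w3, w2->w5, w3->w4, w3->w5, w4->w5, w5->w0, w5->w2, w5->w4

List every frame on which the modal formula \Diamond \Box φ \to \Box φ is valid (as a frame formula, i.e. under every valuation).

F3

Frame correspondent (Sahlqvist): \forall x \forall y \forall z (Rxy \wedge Rxz \to Ryz) — i.e. the Euclidean property.
F1: fails — Rw0w2 and Rw0w2 but not Rw2w2.
F2: fails — Rw0w2 and Rw0w2 but not Rw2w2.
F3: condition met.
F4: fails — Rw0w1 and Rw0w1 but not Rw1w1.
Valid on: F3.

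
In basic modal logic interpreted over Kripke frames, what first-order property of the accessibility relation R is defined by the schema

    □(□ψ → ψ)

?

shift-reflexivity

Suppose □(□ψ→ψ) is valid. Take Rxy and set V(ψ)={w : Ryw}. Then at y, □ψ holds; since □(□ψ→ψ) at x, □ψ→ψ at y, so ψ at y, i.e. Ryy.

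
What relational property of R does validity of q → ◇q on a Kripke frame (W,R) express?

Replacing q by ¬q and contraposing gives the equivalent schema □q → q.
Suppose □q→q is valid. At any x set V(q)={w : Rxw}. Then □q holds at x, so q holds at x, i.e. Rxx.

reflexivity: ∀x Rxx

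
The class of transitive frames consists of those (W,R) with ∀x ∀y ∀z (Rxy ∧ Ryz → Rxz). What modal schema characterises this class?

□s → □□s

A defining formula is □s → □□s (the 4 axiom).
Suppose □s→□□s is valid. Take Rxy, Ryz and set V(s)={w : Rxw}. Then □s at x, so □□s at x, so □s at y, so s at z, i.e. Rxz.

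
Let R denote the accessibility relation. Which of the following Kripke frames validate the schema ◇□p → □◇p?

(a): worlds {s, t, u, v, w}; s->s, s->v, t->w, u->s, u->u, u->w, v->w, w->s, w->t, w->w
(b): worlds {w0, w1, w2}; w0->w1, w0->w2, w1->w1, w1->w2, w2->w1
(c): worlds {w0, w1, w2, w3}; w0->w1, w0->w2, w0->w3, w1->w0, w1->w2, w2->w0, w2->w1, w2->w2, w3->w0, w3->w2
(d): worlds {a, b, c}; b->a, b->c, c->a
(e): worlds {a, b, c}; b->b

(b), (c), (e)

Frame correspondent (Sahlqvist): ∀x ∀y ∀z (Rxy ∧ Rxz → ∃w (Ryw ∧ Rzw)) — i.e. convergence.
(a): fails — Rsv and Rss but v and s have no common successor.
(b): ✓.
(c): ✓.
(d): fails — Rba and Rba but a and a have no common successor.
(e): ✓.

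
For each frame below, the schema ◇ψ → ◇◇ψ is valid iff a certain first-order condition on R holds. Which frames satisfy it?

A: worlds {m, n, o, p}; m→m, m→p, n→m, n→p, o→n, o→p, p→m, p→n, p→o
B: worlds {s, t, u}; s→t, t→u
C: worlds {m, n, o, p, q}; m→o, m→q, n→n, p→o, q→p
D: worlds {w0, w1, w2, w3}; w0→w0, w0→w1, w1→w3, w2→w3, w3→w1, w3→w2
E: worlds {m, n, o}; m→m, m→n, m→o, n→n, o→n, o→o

E

Frame correspondent (Sahlqvist): ∀x ∀y (xRy → ∃w (y = w ∧ xR²w)) — i.e. a generalized confluence (Geach) condition.
A: fails — pRo but no w with o=w and pR²w.
B: fails — sRt but no w with t=w and sR²w.
C: fails — mRo but no w with o=w and mR²w.
D: fails — w1Rw3 but no w with w3=w and w1R²w.
E: holds.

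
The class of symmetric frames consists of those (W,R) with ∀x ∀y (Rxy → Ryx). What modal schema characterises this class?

This is symmetry; the standard corresponding axiom is B: s → □◇s.
Suppose s→□◇s is valid. Take Rxy and set V(s)={x}. Then s at x, so □◇s at x, so ◇s at y, so some z with Ryz has s; z=x, i.e. Ryx.

s → □◇s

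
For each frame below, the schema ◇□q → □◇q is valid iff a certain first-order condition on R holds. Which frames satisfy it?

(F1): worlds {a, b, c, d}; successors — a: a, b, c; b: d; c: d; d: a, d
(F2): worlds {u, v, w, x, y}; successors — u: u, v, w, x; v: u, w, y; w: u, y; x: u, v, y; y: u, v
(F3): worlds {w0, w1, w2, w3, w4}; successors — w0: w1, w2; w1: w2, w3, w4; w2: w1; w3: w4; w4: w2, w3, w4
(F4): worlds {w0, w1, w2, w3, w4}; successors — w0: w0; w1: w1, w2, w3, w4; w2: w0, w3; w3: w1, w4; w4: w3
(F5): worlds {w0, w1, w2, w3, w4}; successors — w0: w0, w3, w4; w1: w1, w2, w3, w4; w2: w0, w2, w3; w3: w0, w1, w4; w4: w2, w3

This is the axiom for convergence; its first-order frame correspondent is ∀x ∀y ∀z (Rxy ∧ Rxz → ∃w (Ryw ∧ Rzw)).
(F1): fails — Rab and Raa but b and a have no common successor.
(F2): condition met.
(F3): fails — Rw0w1 and Rw0w2 but w1 and w2 have no common successor.
(F4): fails — Rw1w2 and Rw1w3 but w2 and w3 have no common successor.
(F5): fails — Rw0w4 and Rw0w3 but w4 and w3 have no common successor.

(F2)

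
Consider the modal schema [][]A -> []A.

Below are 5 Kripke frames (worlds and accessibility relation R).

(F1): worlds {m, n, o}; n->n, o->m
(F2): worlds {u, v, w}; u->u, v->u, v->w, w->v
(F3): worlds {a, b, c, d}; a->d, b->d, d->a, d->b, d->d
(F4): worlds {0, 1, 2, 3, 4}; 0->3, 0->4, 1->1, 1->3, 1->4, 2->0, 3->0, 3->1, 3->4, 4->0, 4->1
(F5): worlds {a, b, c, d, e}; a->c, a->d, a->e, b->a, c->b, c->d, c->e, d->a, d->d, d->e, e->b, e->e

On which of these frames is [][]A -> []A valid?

The schema corresponds to density: forall x forall y (Rxy -> exists z (Rxz & Rzy)).
(F1): fails — Rom but no z with Roz and Rzm.
(F2): fails — Rvw but no z with Rvz and Rzw.
(F3): holds.
(F4): fails — R20 but no z with R2z and Rz0.
(F5): fails — Rba but no z with Rbz and Rza.

(F3)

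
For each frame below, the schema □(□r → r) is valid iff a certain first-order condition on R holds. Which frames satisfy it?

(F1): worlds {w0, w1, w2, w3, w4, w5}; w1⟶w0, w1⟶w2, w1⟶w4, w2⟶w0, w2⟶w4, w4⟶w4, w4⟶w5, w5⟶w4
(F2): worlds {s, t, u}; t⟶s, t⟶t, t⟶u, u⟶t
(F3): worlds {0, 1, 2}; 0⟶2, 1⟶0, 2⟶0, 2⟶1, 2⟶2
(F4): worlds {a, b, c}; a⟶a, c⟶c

The schema corresponds to shift-reflexivity: ∀x ∀y (Rxy → Ryy).
(F1): fails — Rw1w2 but not Rw2w2.
(F2): fails — Rtu but not Ruu.
(F3): fails — R10 but not R00.
(F4): holds.
Valid on: (F4).

(F4)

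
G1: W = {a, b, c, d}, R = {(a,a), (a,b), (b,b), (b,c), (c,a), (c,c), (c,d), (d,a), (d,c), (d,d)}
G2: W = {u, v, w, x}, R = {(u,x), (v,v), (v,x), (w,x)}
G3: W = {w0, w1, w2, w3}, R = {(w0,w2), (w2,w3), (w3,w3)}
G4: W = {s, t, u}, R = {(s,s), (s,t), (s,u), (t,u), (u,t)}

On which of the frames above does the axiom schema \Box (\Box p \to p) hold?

The schema corresponds to shift-reflexivity: \forall x \forall y (Rxy \to Ryy).
G1: ✓.
G2: fails — Rvx but not Rxx.
G3: fails — Rw0w2 but not Rw2w2.
G4: fails — Rut but not Rtt.

G1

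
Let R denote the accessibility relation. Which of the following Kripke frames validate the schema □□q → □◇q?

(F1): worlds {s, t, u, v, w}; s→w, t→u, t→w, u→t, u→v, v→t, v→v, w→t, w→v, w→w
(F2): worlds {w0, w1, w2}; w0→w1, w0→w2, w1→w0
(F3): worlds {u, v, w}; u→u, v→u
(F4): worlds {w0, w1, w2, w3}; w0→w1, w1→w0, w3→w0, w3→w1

(F1), (F3), (F4)

This is the axiom for a generalized confluence (Geach) condition; its first-order frame correspondent is ∀x ∀z (xRz → ∃w (xR²w ∧ zRw)).
(F1): satisfies the condition.
(F2): fails — w0Rw2 but no w with w0R²w and w2Rw.
(F3): satisfies the condition.
(F4): satisfies the condition.
Valid on: (F1), (F3), (F4).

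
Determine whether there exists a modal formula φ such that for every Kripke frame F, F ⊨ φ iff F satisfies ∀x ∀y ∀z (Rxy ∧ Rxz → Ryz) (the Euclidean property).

Yes: it is the Euclidean property, defined by the 5 schema ◇r → □◇r.
Suppose ◇r→□◇r is valid. Take Rxy, Rxz and set V(r)={y}. Then ◇r at x, so □◇r at x, so ◇r at z, so some w with Rzw has r; w=y, i.e. Rzy. By symmetry of the argument, Ryz.

Yes — defined by ◇r → □◇r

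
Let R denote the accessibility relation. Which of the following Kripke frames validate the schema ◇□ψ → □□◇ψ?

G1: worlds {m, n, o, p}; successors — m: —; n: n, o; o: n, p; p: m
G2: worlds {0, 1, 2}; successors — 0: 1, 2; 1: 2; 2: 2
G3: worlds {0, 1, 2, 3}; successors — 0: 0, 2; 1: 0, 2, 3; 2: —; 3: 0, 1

G2

The schema corresponds to a generalized confluence (Geach) condition: ∀x ∀y ∀z ((xRy ∧ xR²z) → ∃w (yRw ∧ zRw)).
G1: fails — nRn, nR²p but no w with nRw and pRw.
G2: condition met.
G3: fails — 0R0, 0R²2 but no w with 0Rw and 2Rw.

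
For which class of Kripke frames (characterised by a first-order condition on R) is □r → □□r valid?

Suppose □r→□□r is valid. Take Rxy, Ryz and set V(r)={w : Rxw}. Then □r at x, so □□r at x, so □r at y, so r at z, i.e. Rxz.

transitivity: ∀x ∀y ∀z (Rxy ∧ Ryz → Rxz)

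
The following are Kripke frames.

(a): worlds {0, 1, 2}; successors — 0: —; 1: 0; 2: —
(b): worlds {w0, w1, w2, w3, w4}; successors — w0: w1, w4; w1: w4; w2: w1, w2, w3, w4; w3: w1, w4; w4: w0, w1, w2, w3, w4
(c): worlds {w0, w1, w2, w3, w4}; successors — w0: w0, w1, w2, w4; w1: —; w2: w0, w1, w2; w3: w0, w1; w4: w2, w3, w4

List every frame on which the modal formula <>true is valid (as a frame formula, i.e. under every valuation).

(b)

The schema corresponds to seriality: forall x exists y Rxy.
(a): fails — world 0 has no successor.
(b): condition met.
(c): fails — world w1 has no successor.
Valid on: (b).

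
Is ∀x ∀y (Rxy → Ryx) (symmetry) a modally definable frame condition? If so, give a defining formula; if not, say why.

Definable; q → □◇q defines it

Yes: it is symmetry, defined by the B schema q → □◇q.
Suppose q→□◇q is valid. Take Rxy and set V(q)={x}. Then q at x, so □◇q at x, so ◇q at y, so some z with Ryz has q; z=x, i.e. Ryx.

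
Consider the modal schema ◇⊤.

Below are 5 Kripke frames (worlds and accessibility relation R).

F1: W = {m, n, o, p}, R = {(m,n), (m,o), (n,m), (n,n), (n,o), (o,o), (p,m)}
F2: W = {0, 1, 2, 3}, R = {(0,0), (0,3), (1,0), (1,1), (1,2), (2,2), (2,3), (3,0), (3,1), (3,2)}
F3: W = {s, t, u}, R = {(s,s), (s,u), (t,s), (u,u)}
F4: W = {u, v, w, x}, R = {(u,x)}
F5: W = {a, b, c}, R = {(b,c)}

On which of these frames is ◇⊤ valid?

F1, F2, F3

This is the axiom for seriality; its first-order frame correspondent is ∀x ∃y Rxy.
F1: satisfies the condition.
F2: satisfies the condition.
F3: satisfies the condition.
F4: fails — world v has no successor.
F5: fails — world a has no successor.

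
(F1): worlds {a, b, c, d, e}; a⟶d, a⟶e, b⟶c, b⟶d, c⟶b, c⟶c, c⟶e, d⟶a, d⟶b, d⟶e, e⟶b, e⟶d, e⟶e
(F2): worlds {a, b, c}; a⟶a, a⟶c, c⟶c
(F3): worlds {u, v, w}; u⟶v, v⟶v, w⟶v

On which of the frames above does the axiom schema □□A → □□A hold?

This is the axiom for a generalized confluence (Geach) condition; its first-order frame correspondent is ∀x ∀z (xR²z → ∃w (xR²w ∧ z = w)).
(F1): holds.
(F2): holds.
(F3): holds.
Valid on: (F1), (F2), (F3).

(F1), (F2), (F3)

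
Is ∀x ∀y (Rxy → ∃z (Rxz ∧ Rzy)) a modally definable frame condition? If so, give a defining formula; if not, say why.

This is a Sahlqvist condition; the C4 axiom □□r → □r defines it.

Yes — defined by □□r → □r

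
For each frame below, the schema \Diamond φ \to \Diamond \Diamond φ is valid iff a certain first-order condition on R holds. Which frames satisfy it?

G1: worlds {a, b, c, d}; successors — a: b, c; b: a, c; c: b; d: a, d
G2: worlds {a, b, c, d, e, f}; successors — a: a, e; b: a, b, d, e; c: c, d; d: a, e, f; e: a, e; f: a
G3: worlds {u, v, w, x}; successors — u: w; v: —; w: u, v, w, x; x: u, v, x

G3

The schema corresponds to a generalized confluence (Geach) condition: \forall x \forall y (xRy \to \exists w (y = w \wedge x R^2 w)).
G1: fails — bRa but no w with a=w and bR²w.
G2: fails — dRf but no w with f=w and dR²w.
G3: holds.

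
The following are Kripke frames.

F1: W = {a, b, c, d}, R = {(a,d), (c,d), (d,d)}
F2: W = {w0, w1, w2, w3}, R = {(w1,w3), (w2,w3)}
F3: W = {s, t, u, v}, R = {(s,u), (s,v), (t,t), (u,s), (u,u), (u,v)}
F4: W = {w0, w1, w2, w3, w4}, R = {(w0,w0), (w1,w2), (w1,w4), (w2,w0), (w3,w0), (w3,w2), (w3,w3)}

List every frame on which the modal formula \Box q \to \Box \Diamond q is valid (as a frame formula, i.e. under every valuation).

The schema corresponds to a generalized confluence (Geach) condition: \forall x \forall z (xRz \to \exists w (xRw \wedge zRw)).
F1: satisfies the condition.
F2: fails — w1Rw3 but no w with w1Rw and w3Rw.
F3: fails — sRv but no w with sRw and vRw.
F4: fails — w1Rw2 but no w with w1Rw and w2Rw.

F1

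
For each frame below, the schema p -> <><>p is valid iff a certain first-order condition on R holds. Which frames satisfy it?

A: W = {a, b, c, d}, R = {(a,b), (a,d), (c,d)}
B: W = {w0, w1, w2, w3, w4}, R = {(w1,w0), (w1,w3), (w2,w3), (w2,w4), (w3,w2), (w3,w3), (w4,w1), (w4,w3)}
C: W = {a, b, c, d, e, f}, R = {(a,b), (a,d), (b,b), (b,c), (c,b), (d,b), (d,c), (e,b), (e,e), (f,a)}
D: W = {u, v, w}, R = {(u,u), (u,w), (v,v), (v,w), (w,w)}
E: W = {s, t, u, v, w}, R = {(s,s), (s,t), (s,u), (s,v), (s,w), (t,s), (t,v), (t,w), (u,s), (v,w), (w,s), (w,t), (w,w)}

The schema corresponds to a generalized confluence (Geach) condition: forall x exists w (x = w & x R^2 w).
A: fails — at a but no w with a=w and aR²w.
B: fails — at w0 but no w with w0=w and w0R²w.
C: fails — at a but no w with a=w and aR²w.
D: condition met.
E: fails — at v but no w* with v=w* and vR²w*.

D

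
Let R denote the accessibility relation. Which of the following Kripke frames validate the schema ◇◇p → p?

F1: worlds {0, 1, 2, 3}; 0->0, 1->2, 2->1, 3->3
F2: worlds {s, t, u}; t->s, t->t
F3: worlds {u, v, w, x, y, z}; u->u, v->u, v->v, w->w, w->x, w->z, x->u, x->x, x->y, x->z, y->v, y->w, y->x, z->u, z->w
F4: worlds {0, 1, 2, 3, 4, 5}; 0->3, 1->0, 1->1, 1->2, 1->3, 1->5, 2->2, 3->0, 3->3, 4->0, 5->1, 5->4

F1

Frame correspondent (Sahlqvist): ∀x ∀y (xR²y → ∃w (y = w ∧ x = w)) — i.e. a generalized confluence (Geach) condition.
F1: ✓.
F2: fails — tR²s but s ≠ t.
F3: fails — vR²u but u ≠ v.
F4: fails — 0R²3 but 3 ≠ 0.
Valid on: F1.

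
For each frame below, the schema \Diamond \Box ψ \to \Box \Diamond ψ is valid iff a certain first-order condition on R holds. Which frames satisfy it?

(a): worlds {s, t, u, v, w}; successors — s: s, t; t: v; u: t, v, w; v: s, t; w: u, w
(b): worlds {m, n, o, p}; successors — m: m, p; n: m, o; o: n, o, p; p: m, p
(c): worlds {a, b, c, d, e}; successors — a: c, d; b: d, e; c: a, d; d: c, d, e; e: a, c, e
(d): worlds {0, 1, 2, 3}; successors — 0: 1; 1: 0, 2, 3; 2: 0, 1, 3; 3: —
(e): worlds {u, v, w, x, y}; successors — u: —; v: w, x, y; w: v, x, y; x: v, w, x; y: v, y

(b), (c), (e)

Frame correspondent (Sahlqvist): \forall x \forall y \forall z (Rxy \wedge Rxz \to \exists w (Ryw \wedge Rzw)) — i.e. convergence.
(a): fails — Rss and Rst but s and t have no common successor.
(b): ✓.
(c): ✓.
(d): fails — R10 and R13 but 0 and 3 have no common successor.
(e): ✓.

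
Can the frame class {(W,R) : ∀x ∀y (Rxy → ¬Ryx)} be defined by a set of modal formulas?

Modal frame validity is preserved under surjective bounded morphisms.
The 3-cycle (worlds 0,1,2 with 0→1→2→0) is asymmetric. Mapping every world to a single reflexive point • is a surjective bounded morphism, and the reflexive point is not asymmetric (R•• but asymmetry requires ¬R••).
So the class is not modally definable.

No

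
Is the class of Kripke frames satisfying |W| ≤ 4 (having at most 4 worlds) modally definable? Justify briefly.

Any modally definable frame class is closed under disjoint unions.
Any modal formula valid on each of 5 disjoint one-world frames is valid on their disjoint union (validity is preserved under disjoint unions). Each one-world frame has |W|=1≤4, but the union has |W|=5.
Hence having at most 4 worlds is not modally definable.

Not modally definable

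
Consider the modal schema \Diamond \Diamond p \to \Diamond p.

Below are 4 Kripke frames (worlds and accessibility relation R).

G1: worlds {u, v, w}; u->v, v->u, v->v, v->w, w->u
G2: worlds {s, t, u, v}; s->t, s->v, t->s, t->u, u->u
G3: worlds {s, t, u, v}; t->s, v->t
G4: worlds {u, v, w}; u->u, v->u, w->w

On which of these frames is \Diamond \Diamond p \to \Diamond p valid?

G4

Frame correspondent (Sahlqvist): \forall x \forall y \forall z (Rxy \wedge Ryz \to Rxz) — i.e. transitivity.
G1: fails — Ruv and Rvw but not Ruw.
G2: fails — Rts and Rsv but not Rtv.
G3: fails — Rvt and Rts but not Rvs.
G4: holds.
Valid on: G4.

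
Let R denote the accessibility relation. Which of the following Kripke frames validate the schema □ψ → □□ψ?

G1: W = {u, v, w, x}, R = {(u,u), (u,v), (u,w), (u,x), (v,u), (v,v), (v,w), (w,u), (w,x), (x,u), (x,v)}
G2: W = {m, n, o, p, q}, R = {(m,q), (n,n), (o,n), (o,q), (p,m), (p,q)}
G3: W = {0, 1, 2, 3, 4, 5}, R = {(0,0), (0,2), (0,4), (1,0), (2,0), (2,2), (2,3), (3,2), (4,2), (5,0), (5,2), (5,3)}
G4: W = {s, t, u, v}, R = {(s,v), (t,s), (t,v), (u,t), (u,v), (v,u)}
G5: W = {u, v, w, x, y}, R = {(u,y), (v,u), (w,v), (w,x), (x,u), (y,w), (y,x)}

Frame correspondent (Sahlqvist): ∀x ∀y ∀z (Rxy ∧ Ryz → Rxz) — i.e. transitivity.
G1: fails — Rwu and Ruv but not Rwv.
G2: satisfies the condition.
G3: fails — R10 and R02 but not R12.
G4: fails — Ruv and Rvu but not Ruu.
G5: fails — Ryx and Rxu but not Ryu.

G2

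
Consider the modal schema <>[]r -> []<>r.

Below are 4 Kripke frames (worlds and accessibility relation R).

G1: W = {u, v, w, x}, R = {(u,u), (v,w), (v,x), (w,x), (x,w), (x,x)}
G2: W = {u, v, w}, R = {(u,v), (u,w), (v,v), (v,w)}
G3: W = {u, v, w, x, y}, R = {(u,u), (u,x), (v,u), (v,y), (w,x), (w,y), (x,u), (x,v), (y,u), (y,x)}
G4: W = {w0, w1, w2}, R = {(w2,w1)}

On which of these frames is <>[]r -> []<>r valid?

The schema corresponds to convergence: forall x forall y forall z (Rxy & Rxz -> exists w (Ryw & Rzw)).
G1: holds.
G2: fails — Ruv and Ruw but v and w have no common successor.
G3: holds.
G4: fails — Rw2w1 and Rw2w1 but w1 and w1 have no common successor.

G1, G3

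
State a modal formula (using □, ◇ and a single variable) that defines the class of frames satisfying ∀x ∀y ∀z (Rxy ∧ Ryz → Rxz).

□r → □□r

This is transitivity; the standard corresponding axiom is 4: □r → □□r.
Suppose □r→□□r is valid. Take Rxy, Ryz and set V(r)={w : Rxw}. Then □r at x, so □□r at x, so □r at y, so r at z, i.e. Rxz.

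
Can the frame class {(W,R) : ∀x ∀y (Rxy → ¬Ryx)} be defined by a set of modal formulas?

Modal frame validity is preserved under surjective bounded morphisms.
The 5-cycle (worlds s,t,u,v,w with s→t→u→v→w→s) is asymmetric. Mapping every world to a single reflexive point • is a surjective bounded morphism, and the reflexive point is not asymmetric (R•• but asymmetry requires ¬R••).
Hence asymmetry is not modally definable.

Not modally definable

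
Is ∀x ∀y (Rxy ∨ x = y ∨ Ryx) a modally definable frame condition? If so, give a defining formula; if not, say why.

Modal frame validity is preserved under disjoint unions.
Take 3 disjoint single-world reflexive frames: each is trivially connected, but their disjoint union has 3 worlds with no edge between distinct components, so it is not connected.
Hence connectedness of R is not modally definable.

Not definable by any modal formula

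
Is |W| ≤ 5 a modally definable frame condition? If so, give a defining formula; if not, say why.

Not modally definable

Modal frame validity is preserved under disjoint unions.
Any modal formula valid on each of 6 disjoint one-world frames is valid on their disjoint union (validity is preserved under disjoint unions). Each one-world frame has |W|=1≤5, but the union has |W|=6.
So the class is not modally definable.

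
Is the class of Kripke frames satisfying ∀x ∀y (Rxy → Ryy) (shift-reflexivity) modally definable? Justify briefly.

Yes, by □(□p → p)

Yes: it is shift-reflexivity, defined by the T□ schema □(□p → p).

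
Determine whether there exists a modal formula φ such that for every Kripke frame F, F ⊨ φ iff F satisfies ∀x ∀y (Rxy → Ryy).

Definable; □(□p → p) defines it

The condition is shift-reflexivity. A defining modal formula is □(□p → p).
Suppose □(□p→p) is valid. Take Rxy and set V(p)={w : Ryw}. Then at y, □p holds; since □(□p→p) at x, □p→p at y, so p at y, i.e. Ryy.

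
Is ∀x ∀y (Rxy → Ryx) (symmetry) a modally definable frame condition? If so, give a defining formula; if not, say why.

This is a Sahlqvist condition; the B axiom r → □◇r defines it.

Yes, by r → □◇r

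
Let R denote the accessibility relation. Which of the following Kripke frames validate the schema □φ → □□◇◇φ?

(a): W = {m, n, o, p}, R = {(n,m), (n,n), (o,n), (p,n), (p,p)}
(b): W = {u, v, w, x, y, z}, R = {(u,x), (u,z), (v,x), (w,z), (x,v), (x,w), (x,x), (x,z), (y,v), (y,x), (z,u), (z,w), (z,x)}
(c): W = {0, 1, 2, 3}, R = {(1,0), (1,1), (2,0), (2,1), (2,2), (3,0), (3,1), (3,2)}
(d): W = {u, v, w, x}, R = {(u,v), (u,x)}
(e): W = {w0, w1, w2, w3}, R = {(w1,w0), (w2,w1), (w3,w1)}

Frame correspondent (Sahlqvist): ∀x ∀z (xR²z → ∃w (xRw ∧ zR²w)) — i.e. a generalized confluence (Geach) condition.
(a): fails — nR²m but no w with nRw and mR²w.
(b): fails — wR²w but no t with wRt and wR²t.
(c): fails — 1R²0 but no w with 1Rw and 0R²w.
(d): satisfies the condition.
(e): fails — w2R²w0 but no w with w2Rw and w0R²w.
Valid on: (d).

(d)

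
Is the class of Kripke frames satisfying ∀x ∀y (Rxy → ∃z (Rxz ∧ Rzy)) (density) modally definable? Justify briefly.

The condition is density. A defining modal formula is □□p → □p.

Definable; □□p → □p defines it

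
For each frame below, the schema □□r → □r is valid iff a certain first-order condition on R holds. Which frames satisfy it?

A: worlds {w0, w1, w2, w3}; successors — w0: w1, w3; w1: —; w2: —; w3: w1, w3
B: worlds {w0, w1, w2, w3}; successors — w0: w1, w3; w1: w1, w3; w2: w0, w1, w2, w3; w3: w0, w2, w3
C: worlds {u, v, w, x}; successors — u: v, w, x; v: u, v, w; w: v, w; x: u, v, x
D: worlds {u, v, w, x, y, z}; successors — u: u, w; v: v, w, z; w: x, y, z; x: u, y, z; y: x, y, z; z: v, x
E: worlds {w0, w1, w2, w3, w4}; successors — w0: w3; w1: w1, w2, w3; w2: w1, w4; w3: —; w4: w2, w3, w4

Frame correspondent (Sahlqvist): ∀x ∀y (Rxy → ∃z (Rxz ∧ Rzy)) — i.e. density.
A: condition met.
B: condition met.
C: condition met.
D: fails — Rzx but no t with Rzt and Rtx.
E: fails — Rw0w3 but no z with Rw0z and Rzw3.
Valid on: A, B, C.

A, B, C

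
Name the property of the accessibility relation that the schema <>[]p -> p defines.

Equivalently (dual form): p → □◇p.
Suppose p→□◇p is valid. Take Rxy and set V(p)={x}. Then p at x, so □◇p at x, so ◇p at y, so some z with Ryz has p; z=x, i.e. Ryx.

symmetry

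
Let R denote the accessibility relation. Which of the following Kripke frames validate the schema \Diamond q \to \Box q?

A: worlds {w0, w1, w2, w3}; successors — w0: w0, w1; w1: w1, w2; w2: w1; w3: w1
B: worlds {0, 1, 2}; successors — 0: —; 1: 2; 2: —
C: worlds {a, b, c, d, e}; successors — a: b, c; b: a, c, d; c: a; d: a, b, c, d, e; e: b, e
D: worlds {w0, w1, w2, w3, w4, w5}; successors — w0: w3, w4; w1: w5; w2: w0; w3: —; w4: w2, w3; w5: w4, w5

This is the axiom for partial functionality; its first-order frame correspondent is \forall x \forall y \forall z (Rxy \wedge Rxz \to y = z).
A: fails — w0 sees both w0 and w1.
B: holds.
C: fails — a sees both b and c.
D: fails — w0 sees both w3 and w4.

B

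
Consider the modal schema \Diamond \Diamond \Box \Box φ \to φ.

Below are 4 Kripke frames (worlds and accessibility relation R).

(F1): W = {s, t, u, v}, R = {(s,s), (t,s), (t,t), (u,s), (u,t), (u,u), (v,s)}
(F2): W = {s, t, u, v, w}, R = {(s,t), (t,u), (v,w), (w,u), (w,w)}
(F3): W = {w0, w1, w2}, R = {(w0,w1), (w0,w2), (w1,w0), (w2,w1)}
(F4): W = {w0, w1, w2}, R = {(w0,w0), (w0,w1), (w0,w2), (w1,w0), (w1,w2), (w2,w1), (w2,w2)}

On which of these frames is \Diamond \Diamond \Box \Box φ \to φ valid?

The schema corresponds to a generalized confluence (Geach) condition: \forall x \forall y (x R^2 y \to \exists w (y R^2 w \wedge x = w)).
(F1): fails — tR²s but no w with sR²w and t=w.
(F2): fails — sR²u but no w* with uR²w* and s=w*.
(F3): fails — w0R²w1 but no w with w1R²w and w0=w.
(F4): ✓.

(F4)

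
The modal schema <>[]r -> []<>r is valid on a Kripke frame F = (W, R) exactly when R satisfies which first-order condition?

Suppose ◇□r→□◇r is valid. Take Rxy, Rxz and set V(r)={w : Ryw}. Then □r at y so ◇□r at x, so □◇r at x, so ◇r at z, giving w with Rzw and Ryw.

convergence: forall x forall y forall z (Rxy & Rxz -> exists w (Ryw & Rzw))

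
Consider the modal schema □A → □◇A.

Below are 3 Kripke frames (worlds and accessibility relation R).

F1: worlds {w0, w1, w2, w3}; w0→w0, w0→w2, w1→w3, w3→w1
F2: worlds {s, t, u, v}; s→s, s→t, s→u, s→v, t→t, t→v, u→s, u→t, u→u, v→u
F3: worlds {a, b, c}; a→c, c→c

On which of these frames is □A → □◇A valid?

Frame correspondent (Sahlqvist): ∀x ∀z (xRz → ∃w (xRw ∧ zRw)) — i.e. a generalized confluence (Geach) condition.
F1: fails — w0Rw2 but no w with w0Rw and w2Rw.
F2: fails — tRv but no w with tRw and vRw.
F3: holds.

F3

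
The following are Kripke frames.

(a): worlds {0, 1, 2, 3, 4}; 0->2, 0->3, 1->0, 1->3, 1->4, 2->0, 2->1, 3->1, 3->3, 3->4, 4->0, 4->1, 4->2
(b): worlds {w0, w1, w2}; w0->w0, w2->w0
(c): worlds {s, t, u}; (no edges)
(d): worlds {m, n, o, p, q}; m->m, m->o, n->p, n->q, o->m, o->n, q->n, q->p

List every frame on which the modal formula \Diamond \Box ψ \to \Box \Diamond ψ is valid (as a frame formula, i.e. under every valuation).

Frame correspondent (Sahlqvist): \forall x \forall y \forall z (Rxy \wedge Rxz \to \exists w (Ryw \wedge Rzw)) — i.e. convergence.
(a): fails — R40 and R42 but 0 and 2 have no common successor.
(b): ✓.
(c): ✓.
(d): fails — Rnq and Rnp but q and p have no common successor.
Valid on: (b), (c).

(b), (c)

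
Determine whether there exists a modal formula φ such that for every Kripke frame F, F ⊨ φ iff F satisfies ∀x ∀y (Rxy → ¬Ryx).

Modal frame validity is preserved under surjective bounded morphisms.
The 5-cycle (worlds 0,1,2,3,4 with 0→1→2→3→4→0) is asymmetric. Mapping every world to a single reflexive point • is a surjective bounded morphism, and the reflexive point is not asymmetric (R•• but asymmetry requires ¬R••).
So the class is not modally definable.

Not definable by any modal formula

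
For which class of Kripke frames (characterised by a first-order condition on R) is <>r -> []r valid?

Partial functionality

Suppose ◇r→□r is valid. Take Rxy, Rxz and set V(r)={y}. Then ◇r at x, so □r at x, so r at z, i.e. z=y.
Conversely, on a frame with partial functionality the schema holds at every world under every valuation.
So the correspondent is partial functionality.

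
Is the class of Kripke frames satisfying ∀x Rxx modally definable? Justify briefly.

Yes: it is reflexivity, defined by the T schema □r → r.
Suppose □r→r is valid. At any x set V(r)={w : Rxw}. Then □r holds at x, so r holds at x, i.e. Rxx.

Yes — defined by □r → r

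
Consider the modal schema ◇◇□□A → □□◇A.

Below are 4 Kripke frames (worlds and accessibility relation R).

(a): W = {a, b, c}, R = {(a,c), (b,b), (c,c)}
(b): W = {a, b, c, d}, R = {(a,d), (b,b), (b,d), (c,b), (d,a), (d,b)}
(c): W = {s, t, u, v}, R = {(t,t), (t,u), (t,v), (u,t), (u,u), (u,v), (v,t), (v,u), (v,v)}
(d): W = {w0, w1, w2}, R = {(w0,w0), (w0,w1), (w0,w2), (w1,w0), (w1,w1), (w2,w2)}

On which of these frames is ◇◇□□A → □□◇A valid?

The schema corresponds to a generalized confluence (Geach) condition: ∀x ∀y ∀z ((xR²y ∧ xR²z) → ∃w (yR²w ∧ zRw)).
(a): holds.
(b): fails — aR²a, aR²a but no w with aR²w and aRw.
(c): holds.
(d): fails — w0R²w2, w0R²w1 but no w with w2R²w and w1Rw.

(a), (c)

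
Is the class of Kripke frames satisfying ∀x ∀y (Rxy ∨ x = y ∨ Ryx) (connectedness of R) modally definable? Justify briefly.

Any modally definable frame class is closed under disjoint unions.
Take 3 disjoint single-world reflexive frames: each is trivially connected, but their disjoint union has 3 worlds with no edge between distinct components, so it is not connected.
So no modal formula (or set of formulas) defines exactly the connected frames.

Not modally definable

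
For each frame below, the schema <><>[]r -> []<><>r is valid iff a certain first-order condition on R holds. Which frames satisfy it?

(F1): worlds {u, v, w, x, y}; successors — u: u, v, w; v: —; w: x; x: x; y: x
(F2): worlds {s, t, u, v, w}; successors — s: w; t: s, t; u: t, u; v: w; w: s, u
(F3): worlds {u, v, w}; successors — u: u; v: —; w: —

This is the axiom for a generalized confluence (Geach) condition; its first-order frame correspondent is forall x forall y forall z ((x R^2 y & xRz) -> exists w (yRw & z R^2 w)).
(F1): fails — uR²u, uRv but no t with uRt and vR²t.
(F2): fails — tR²s, tRs but no w* with sRw* and sR²w*.
(F3): satisfies the condition.

(F3)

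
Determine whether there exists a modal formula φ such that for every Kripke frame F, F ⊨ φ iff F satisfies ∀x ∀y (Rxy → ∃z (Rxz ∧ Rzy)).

Yes: it is density, defined by the C4 schema □□r → □r.

Yes — defined by □□r → □r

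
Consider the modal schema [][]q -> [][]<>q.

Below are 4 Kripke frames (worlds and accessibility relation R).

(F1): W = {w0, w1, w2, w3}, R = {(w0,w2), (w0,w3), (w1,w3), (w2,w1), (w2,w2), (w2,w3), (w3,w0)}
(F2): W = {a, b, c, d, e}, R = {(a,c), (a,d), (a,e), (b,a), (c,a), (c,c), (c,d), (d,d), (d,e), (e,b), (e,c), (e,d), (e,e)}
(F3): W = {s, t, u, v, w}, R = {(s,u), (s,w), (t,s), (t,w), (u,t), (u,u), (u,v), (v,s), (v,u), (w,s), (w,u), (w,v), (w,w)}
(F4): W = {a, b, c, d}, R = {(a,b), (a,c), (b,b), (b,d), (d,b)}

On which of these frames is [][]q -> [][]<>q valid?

Frame correspondent (Sahlqvist): forall x forall z (x R^2 z -> exists w (x R^2 w & zRw)) — i.e. a generalized confluence (Geach) condition.
(F1): fails — w1R²w0 but no w with w1R²w and w0Rw.
(F2): fails — dR²b but no w with dR²w and bRw.
(F3): satisfies the condition.
(F4): satisfies the condition.

(F3), (F4)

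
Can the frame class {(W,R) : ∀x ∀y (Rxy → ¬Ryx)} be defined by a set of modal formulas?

Modal frame validity is preserved under surjective bounded morphisms.
The 5-cycle (worlds 0,1,2,3,4 with 0→1→2→3→4→0) is asymmetric. Mapping every world to a single reflexive point • is a surjective bounded morphism, and the reflexive point is not asymmetric (R•• but asymmetry requires ¬R••).
Hence asymmetry is not modally definable.

Not definable by any modal formula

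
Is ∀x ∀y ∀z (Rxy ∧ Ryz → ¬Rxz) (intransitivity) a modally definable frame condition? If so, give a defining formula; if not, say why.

Any modally definable frame class is closed under surjective bounded morphisms.
The 5-cycle (worlds w0,w1,w2,w3,w4 with w0→w1→w2→w3→w4→w0) is intransitive. Mapping every world to a single reflexive point • is a surjective bounded morphism; the reflexive point is not intransitive (R••∧R•• but R••).
Hence intransitivity is not modally definable.

No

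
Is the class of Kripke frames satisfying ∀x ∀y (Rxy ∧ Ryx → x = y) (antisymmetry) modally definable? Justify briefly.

Not modally definable

Any modally definable frame class is closed under surjective bounded morphisms.
The 8-cycle (worlds 0,1,2,3,4,5,6,7 with 0→1→2→3→4→5→6→7→0) is antisymmetric. Sending even-indexed worlds to • and odd-indexed worlds to ∘ is a surjective bounded morphism onto the two-world frame with •↔∘, which is not antisymmetric.
So no modal formula (or set of formulas) defines exactly the antisymmetric frames.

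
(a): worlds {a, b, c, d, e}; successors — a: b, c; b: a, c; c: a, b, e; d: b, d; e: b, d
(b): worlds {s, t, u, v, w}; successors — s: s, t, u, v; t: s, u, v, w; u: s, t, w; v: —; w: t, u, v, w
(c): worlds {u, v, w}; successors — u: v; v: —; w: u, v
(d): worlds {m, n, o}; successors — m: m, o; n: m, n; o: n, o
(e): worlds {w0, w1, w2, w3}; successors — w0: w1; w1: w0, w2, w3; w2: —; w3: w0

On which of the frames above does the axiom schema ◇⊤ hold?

(a), (d)

This is the axiom for seriality; its first-order frame correspondent is ∀x ∃y Rxy.
(a): ✓.
(b): fails — world v has no successor.
(c): fails — world v has no successor.
(d): ✓.
(e): fails — world w2 has no successor.
Valid on: (a), (d).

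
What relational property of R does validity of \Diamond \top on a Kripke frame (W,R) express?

◇⊤ holds at w iff w has a successor, so frame-validity of ◇⊤ is exactly seriality. Equivalently via □A → ◇A:
Suppose □A→◇A is valid. At any x set V(A)=W. Then □A at x, so ◇A at x, so x has a successor.
The converse is a direct semantic check.
Frame condition: \forall x \exists y Rxy.

Seriality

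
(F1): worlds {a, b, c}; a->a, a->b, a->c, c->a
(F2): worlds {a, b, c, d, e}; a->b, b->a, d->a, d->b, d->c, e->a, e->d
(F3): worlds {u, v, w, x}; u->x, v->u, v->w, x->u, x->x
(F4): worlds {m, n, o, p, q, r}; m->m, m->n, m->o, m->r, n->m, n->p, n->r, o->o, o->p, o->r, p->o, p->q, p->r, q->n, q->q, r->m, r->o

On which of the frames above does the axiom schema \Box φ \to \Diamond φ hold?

This is the axiom for seriality; its first-order frame correspondent is \forall x \exists y Rxy.
(F1): fails — world b has no successor.
(F2): fails — world c has no successor.
(F3): fails — world w has no successor.
(F4): holds.

(F4)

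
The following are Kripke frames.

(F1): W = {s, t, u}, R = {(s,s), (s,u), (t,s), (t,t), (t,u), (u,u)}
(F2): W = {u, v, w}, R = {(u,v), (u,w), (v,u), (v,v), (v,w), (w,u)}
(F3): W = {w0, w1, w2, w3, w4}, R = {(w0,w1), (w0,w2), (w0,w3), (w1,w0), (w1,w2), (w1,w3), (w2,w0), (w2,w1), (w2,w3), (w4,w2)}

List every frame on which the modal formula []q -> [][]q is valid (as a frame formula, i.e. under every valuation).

Frame correspondent (Sahlqvist): forall x forall y forall z (Rxy & Ryz -> Rxz) — i.e. transitivity.
(F1): satisfies the condition.
(F2): fails — Ruv and Rvu but not Ruu.
(F3): fails — Rw1w2 and Rw2w1 but not Rw1w1.
Valid on: (F1).

(F1)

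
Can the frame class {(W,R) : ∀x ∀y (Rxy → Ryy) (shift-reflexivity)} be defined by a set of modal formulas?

Yes: it is shift-reflexivity, defined by the T□ schema □(□q → q).
Suppose □(□q→q) is valid. Take Rxy and set V(q)={w : Ryw}. Then at y, □q holds; since □(□q→q) at x, □q→q at y, so q at y, i.e. Ryy.

Yes, by □(□q → q)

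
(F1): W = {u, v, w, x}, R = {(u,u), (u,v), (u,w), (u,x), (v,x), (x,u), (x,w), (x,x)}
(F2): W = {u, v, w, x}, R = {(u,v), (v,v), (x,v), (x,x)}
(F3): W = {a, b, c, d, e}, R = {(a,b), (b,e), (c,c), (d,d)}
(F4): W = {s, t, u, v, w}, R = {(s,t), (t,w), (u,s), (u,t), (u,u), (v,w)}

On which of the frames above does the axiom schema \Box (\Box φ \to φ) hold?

Frame correspondent (Sahlqvist): \forall x \forall y (Rxy \to Ryy) — i.e. shift-reflexivity.
(F1): fails — Ruv but not Rvv.
(F2): holds.
(F3): fails — Rab but not Rbb.
(F4): fails — Rut but not Rtt.

(F2)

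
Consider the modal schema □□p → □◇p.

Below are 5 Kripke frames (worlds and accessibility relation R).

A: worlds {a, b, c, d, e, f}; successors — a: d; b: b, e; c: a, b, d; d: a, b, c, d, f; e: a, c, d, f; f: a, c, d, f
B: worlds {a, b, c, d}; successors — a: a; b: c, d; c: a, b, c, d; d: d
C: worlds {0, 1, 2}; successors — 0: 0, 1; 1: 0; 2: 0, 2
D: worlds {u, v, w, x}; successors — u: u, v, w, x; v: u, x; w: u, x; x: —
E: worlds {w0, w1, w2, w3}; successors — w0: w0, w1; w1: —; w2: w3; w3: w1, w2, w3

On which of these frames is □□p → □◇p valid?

A, B, C

Frame correspondent (Sahlqvist): ∀x ∀z (xRz → ∃w (xR²w ∧ zRw)) — i.e. a generalized confluence (Geach) condition.
A: condition met.
B: condition met.
C: condition met.
D: fails — uRx but no t with uR²t and xRt.
E: fails — w0Rw1 but no w with w0R²w and w1Rw.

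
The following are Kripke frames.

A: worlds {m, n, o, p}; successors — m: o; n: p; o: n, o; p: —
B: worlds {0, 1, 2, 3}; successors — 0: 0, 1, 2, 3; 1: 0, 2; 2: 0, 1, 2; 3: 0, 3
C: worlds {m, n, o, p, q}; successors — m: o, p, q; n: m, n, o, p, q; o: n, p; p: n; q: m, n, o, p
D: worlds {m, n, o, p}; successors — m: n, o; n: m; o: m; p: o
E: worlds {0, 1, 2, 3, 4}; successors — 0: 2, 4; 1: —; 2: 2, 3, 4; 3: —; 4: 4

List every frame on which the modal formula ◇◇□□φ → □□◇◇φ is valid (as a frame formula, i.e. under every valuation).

The schema corresponds to a generalized confluence (Geach) condition: ∀x ∀y ∀z ((xR²y ∧ xR²z) → ∃w (yR²w ∧ zR²w)).
A: fails — mR²n, mR²n but no w with nR²w and nR²w.
B: condition met.
C: condition met.
D: condition met.
E: fails — 0R²2, 0R²3 but no w with 2R²w and 3R²w.
Valid on: B, C, D.

B, C, D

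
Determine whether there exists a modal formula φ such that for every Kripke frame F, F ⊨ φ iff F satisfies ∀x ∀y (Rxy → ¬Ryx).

If a class were modally definable it would be closed under surjective bounded morphisms (Goldblatt–Thomason).
The 4-cycle (worlds 0,1,2,3 with 0→1→2→3→0) is asymmetric. Mapping every world to a single reflexive point • is a surjective bounded morphism, and the reflexive point is not asymmetric (R•• but asymmetry requires ¬R••).
So the class is not modally definable.

Not modally definable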